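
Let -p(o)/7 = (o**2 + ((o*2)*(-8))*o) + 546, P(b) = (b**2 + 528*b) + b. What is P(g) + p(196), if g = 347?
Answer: 4333830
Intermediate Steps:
P(b) = b**2 + 529*b
p(o) = -3822 + 105*o**2 (p(o) = -7*((o**2 + ((o*2)*(-8))*o) + 546) = -7*((o**2 + ((2*o)*(-8))*o) + 546) = -7*((o**2 + (-16*o)*o) + 546) = -7*((o**2 - 16*o**2) + 546) = -7*(-15*o**2 + 546) = -7*(546 - 15*o**2) = -3822 + 105*o**2)
P(g) + p(196) = 347*(529 + 347) + (-3822 + 105*196**2) = 347*876 + (-3822 + 105*38416) = 303972 + (-3822 + 4033680) = 303972 + 4029858 = 4333830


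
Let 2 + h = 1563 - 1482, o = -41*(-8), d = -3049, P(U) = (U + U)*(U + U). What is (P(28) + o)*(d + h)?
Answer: -10288080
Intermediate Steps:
P(U) = 4*U² (P(U) = (2*U)*(2*U) = 4*U²)
o = 328
h = 79 (h = -2 + (1563 - 1482) = -2 + 81 = 79)
(P(28) + o)*(d + h) = (4*28² + 328)*(-3049 + 79) = (4*784 + 328)*(-2970) = (3136 + 328)*(-2970) = 3464*(-2970) = -10288080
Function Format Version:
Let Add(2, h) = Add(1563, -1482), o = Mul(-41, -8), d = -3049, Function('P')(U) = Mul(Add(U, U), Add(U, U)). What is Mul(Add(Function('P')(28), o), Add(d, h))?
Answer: -10288080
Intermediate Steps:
Function('P')(U) = Mul(4, Pow(U, 2)) (Function('P')(U) = Mul(Mul(2, U), Mul(2, U)) = Mul(4, Pow(U, 2)))
o = 328
h = 79 (h = Add(-2, Add(1563, -1482)) = Add(-2, 81) = 79)
Mul(Add(Function('P')(28), o), Add(d, h)) = Mul(Add(Mul(4, Pow(28, 2)), 328), Add(-3049, 79)) = Mul(Add(Mul(4, 784), 328), -2970) = Mul(Add(3136, 328), -2970) = Mul(3464, -2970) = -10288080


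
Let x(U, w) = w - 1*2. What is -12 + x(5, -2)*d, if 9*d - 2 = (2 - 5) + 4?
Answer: -40/3 ≈ -13.333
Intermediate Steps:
x(U, w) = -2 + w (x(U, w) = w - 2 = -2 + w)
d = 1/3 (d = 2/9 + ((2 - 5) + 4)/9 = 2/9 + (-3 + 4)/9 = 2/9 + (1/9)*1 = 2/9 + 1/9 = 1/3 ≈ 0.33333)
-12 + x(5, -2)*d = -12 + (-2 - 2)*(1/3) = -12 - 4*1/3 = -12 - 4/3 = -40/3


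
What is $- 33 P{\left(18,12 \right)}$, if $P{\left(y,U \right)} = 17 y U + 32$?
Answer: $-122232$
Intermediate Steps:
$P{\left(y,U \right)} = 32 + 17 U y$ ($P{\left(y,U \right)} = 17 U y + 32 = 32 + 17 U y$)
$- 33 P{\left(18,12 \right)} = - 33 \left(32 + 17 \cdot 12 \cdot 18\right) = - 33 \left(32 + 3672\right) = \left(-33\right) 3704 = -122232$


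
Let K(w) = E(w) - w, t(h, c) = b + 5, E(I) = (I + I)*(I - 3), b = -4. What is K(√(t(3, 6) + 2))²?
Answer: 183 - 84*√3 ≈ 37.508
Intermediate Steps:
E(I) = 2*I*(-3 + I) (E(I) = (2*I)*(-3 + I) = 2*I*(-3 + I))
t(h, c) = 1 (t(h, c) = -4 + 5 = 1)
K(w) = -w + 2*w*(-3 + w) (K(w) = 2*w*(-3 + w) - w = -w + 2*w*(-3 + w))
K(√(t(3, 6) + 2))² = (√(1 + 2)*(-7 + 2*√(1 + 2)))² = (√3*(-7 + 2*√3))² = 3*(-7 + 2*√3)²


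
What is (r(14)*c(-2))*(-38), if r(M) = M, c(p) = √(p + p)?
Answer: -1064*I ≈ -1064.0*I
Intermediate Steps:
c(p) = √2*√p (c(p) = √(2*p) = √2*√p)
(r(14)*c(-2))*(-38) = (14*(√2*√(-2)))*(-38) = (14*(√2*(I*√2)))*(-38) = (14*(2*I))*(-38) = (28*I)*(-38) = -1064*I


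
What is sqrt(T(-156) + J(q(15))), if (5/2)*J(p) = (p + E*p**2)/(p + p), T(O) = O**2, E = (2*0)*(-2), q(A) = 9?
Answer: sqrt(608405)/5 ≈ 156.00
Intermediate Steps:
E = 0 (E = 0*(-2) = 0)
J(p) = 1/5 (J(p) = 2*((p + 0*p**2)/(p + p))/5 = 2*((p + 0)/((2*p)))/5 = 2*(p*(1/(2*p)))/5 = (2/5)*(1/2) = 1/5)
sqrt(T(-156) + J(q(15))) = sqrt((-156)**2 + 1/5) = sqrt(24336 + 1/5) = sqrt(121681/5) = sqrt(608405)/5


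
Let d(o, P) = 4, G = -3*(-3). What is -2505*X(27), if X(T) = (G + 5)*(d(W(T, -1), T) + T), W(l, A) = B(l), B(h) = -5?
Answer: -1087170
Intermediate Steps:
W(l, A) = -5
G = 9
X(T) = 56 + 14*T (X(T) = (9 + 5)*(4 + T) = 14*(4 + T) = 56 + 14*T)
-2505*X(27) = -2505*(56 + 14*27) = -2505*(56 + 378) = -2505*434 = -1087170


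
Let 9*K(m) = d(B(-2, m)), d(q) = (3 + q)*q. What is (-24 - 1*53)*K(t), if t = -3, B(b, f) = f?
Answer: 0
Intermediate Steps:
d(q) = q*(3 + q)
K(m) = m*(3 + m)/9 (K(m) = (m*(3 + m))/9 = m*(3 + m)/9)
(-24 - 1*53)*K(t) = (-24 - 1*53)*((1/9)*(-3)*(3 - 3)) = (-24 - 53)*((1/9)*(-3)*0) = -77*0 = 0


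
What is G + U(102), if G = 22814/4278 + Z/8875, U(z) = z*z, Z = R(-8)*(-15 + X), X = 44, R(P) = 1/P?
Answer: 1580854910969/151869000 ≈ 10409.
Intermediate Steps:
Z = -29/8 (Z = (-15 + 44)/(-8) = -⅛*29 = -29/8 ≈ -3.6250)
U(z) = z²
G = 809834969/151869000 (G = 22814/4278 - 29/8/8875 = 22814*(1/4278) - 29/8*1/8875 = 11407/2139 - 29/71000 = 809834969/151869000 ≈ 5.3325)
G + U(102) = 809834969/151869000 + 102² = 809834969/151869000 + 10404 = 1580854910969/151869000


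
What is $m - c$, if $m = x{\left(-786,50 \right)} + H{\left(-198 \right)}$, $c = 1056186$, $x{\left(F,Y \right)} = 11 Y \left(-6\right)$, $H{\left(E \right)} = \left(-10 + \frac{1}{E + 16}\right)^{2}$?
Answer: $- \frac{35091098223}{33124} \approx -1.0594 \cdot 10^{6}$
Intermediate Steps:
$H{\left(E \right)} = \left(-10 + \frac{1}{16 + E}\right)^{2}$
$x{\left(F,Y \right)} = - 66 Y$
$m = - \frac{105993159}{33124}$ ($m = \left(-66\right) 50 + \frac{\left(159 + 10 \left(-198\right)\right)^{2}}{\left(16 - 198\right)^{2}} = -3300 + \frac{\left(159 - 1980\right)^{2}}{33124} = -3300 + \frac{\left(-1821\right)^{2}}{33124} = -3300 + \frac{1}{33124} \cdot 3316041 = -3300 + \frac{3316041}{33124} = - \frac{105993159}{33124} \approx -3199.9$)
$m - c = - \frac{105993159}{33124} - 1056186 = - \frac{35091098223}{33124}$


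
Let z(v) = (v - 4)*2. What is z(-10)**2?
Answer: 784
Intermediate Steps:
z(v) = -8 + 2*v (z(v) = (-4 + v)*2 = -8 + 2*v)
z(-10)**2 = (-8 + 2*(-10))**2 = (-8 - 20)**2 = (-28)**2 = 784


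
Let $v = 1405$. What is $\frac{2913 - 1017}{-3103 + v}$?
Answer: $- \frac{316}{283} \approx -1.1166$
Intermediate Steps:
$\frac{2913 - 1017}{-3103 + v} = \frac{2913 - 1017}{-3103 + 1405} = \frac{1896}{-1698} = 1896 \left(- \frac{1}{1698}\right) = - \frac{316}{283}$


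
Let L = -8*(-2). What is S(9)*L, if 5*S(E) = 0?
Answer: 0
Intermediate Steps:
S(E) = 0 (S(E) = (⅕)*0 = 0)
L = 16
S(9)*L = 0*16 = 0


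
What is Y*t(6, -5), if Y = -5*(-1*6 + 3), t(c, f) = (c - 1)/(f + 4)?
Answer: -75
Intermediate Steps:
t(c, f) = (-1 + c)/(4 + f)
Y = 15 (Y = -5*(-6 + 3) = -5*(-3) = 15)
Y*t(6, -5) = 15*((-1 + 6)/(4 - 5)) = 15*(5/(-1)) = 15*(-1*5) = 15*(-5) = -75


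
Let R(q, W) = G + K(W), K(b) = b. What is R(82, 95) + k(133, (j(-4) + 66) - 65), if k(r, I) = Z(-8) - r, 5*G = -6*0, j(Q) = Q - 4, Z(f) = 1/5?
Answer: -189/5 ≈ -37.800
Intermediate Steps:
Z(f) = ⅕
j(Q) = -4 + Q
G = 0 (G = (-6*0)/5 = (⅕)*0 = 0)
R(q, W) = W (R(q, W) = 0 + W = W)
k(r, I) = ⅕ - r
R(82, 95) + k(133, (j(-4) + 66) - 65) = 95 + (⅕ - 1*133) = 95 + (⅕ - 133) = 95 - 664/5 = -189/5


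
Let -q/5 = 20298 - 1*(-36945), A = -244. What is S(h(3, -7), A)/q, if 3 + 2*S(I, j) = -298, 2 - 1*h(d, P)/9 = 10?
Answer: 301/572430 ≈ 0.00052583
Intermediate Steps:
h(d, P) = -72 (h(d, P) = 18 - 9*10 = 18 - 90 = -72)
S(I, j) = -301/2 (S(I, j) = -3/2 + (½)*(-298) = -3/2 - 149 = -301/2)
q = -286215 (q = -5*(20298 - 1*(-36945)) = -5*(20298 + 36945) = -5*57243 = -286215)
S(h(3, -7), A)/q = -301/2/(-286215) = -301/2*(-1/286215) = 301/572430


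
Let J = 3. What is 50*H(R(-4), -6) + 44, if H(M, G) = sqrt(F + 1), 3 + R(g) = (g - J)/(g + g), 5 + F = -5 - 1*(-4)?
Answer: 44 + 50*I*sqrt(5) ≈ 44.0 + 111.8*I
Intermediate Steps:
F = -6 (F = -5 + (-5 - 1*(-4)) = -5 + (-5 + 4) = -5 - 1 = -6)
R(g) = -3 + (-3 + g)/(2*g) (R(g) = -3 + (g - 1*3)/(g + g) = -3 + (g - 3)/((2*g)) = -3 + (-3 + g)*(1/(2*g)) = -3 + (-3 + g)/(2*g))
H(M, G) = I*sqrt(5) (H(M, G) = sqrt(-6 + 1) = sqrt(-5) = I*sqrt(5))
50*H(R(-4), -6) + 44 = 50*(I*sqrt(5)) + 44 = 50*I*sqrt(5) + 44 = 44 + 50*I*sqrt(5)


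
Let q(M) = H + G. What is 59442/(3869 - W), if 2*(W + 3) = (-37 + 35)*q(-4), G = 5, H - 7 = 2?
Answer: 29721/1943 ≈ 15.296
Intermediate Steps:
H = 9 (H = 7 + 2 = 9)
q(M) = 14 (q(M) = 9 + 5 = 14)
W = -17 (W = -3 + ((-37 + 35)*14)/2 = -3 + (-2*14)/2 = -3 + (½)*(-28) = -3 - 14 = -17)
59442/(3869 - W) = 59442/(3869 - 1*(-17)) = 59442/(3869 + 17) = 59442/3886 = 59442*(1/3886) = 29721/1943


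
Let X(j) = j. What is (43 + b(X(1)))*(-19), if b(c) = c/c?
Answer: -836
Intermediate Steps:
b(c) = 1
(43 + b(X(1)))*(-19) = (43 + 1)*(-19) = 44*(-19) = -836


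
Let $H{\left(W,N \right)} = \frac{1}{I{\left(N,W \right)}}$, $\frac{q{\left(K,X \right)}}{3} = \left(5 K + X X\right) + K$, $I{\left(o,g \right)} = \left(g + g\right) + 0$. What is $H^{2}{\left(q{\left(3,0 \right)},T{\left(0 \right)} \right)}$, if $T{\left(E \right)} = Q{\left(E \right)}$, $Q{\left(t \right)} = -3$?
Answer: $\frac{1}{11664} \approx 8.5734 \cdot 10^{-5}$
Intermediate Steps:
$T{\left(E \right)} = -3$
$I{\left(o,g \right)} = 2 g$ ($I{\left(o,g \right)} = 2 g + 0 = 2 g$)
$q{\left(K,X \right)} = 3 X^{2} + 18 K$ ($q{\left(K,X \right)} = 3 \left(\left(5 K + X X\right) + K\right) = 3 \left(\left(5 K + X^{2}\right) + K\right) = 3 \left(\left(X^{2} + 5 K\right) + K\right) = 3 \left(X^{2} + 6 K\right) = 3 X^{2} + 18 K$)
$H{\left(W,N \right)} = \frac{1}{2 W}$
$H^{2}{\left(q{\left(3,0 \right)},T{\left(0 \right)} \right)} = \left(\frac{1}{2 \left(3 \cdot 0^{2} + 18 \cdot 3\right)}\right)^{2} = \left(\frac{1}{2 \left(3 \cdot 0 + 54\right)}\right)^{2} = \left(\frac{1}{2 \left(0 + 54\right)}\right)^{2} = \left(\frac{1}{2 \cdot 54}\right)^{2} = \left(\frac{1}{2} \cdot \frac{1}{54}\right)^{2} = \left(\frac{1}{108}\right)^{2} = \frac{1}{11664}$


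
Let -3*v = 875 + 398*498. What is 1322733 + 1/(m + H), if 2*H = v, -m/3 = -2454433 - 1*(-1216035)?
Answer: 29221929868311/22092085 ≈ 1.3227e+6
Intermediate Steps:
m = 3715194 (m = -3*(-2454433 - 1*(-1216035)) = -3*(-2454433 + 1216035) = -3*(-1238398) = 3715194)
v = -199079/3 (v = -(875 + 398*498)/3 = -(875 + 198204)/3 = -⅓*199079 = -199079/3 ≈ -66360.)
H = -199079/6 (H = (½)*(-199079/3) = -199079/6 ≈ -33180.)
1322733 + 1/(m + H) = 1322733 + 1/(3715194 - 199079/6) = 1322733 + 1/(22092085/6) = 1322733 + 6/22092085 = 29221929868311/22092085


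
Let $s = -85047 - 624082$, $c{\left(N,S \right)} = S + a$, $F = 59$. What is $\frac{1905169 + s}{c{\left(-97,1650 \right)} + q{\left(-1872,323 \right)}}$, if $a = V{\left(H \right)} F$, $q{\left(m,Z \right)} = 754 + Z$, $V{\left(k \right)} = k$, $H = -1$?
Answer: $\frac{299010}{667} \approx 448.29$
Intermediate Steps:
$a = -59$ ($a = \left(-1\right) 59 = -59$)
$c{\left(N,S \right)} = -59 + S$ ($c{\left(N,S \right)} = S - 59 = -59 + S$)
$s = -709129$
$\frac{1905169 + s}{c{\left(-97,1650 \right)} + q{\left(-1872,323 \right)}} = \frac{1905169 - 709129}{\left(-59 + 1650\right) + \left(754 + 323\right)} = \frac{1196040}{1591 + 1077} = \frac{1196040}{2668} = 1196040 \cdot \frac{1}{2668} = \frac{299010}{667}$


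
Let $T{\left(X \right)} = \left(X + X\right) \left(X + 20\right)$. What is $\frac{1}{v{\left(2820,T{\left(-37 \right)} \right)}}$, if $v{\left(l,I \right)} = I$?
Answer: $\frac{1}{1258} \approx 0.00079491$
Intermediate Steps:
$T{\left(X \right)} = 2 X \left(20 + X\right)$
$\frac{1}{v{\left(2820,T{\left(-37 \right)} \right)}} = \frac{1}{2 \left(-37\right) \left(20 - 37\right)} = \frac{1}{2 \left(-37\right) \left(-17\right)} = \frac{1}{1258}$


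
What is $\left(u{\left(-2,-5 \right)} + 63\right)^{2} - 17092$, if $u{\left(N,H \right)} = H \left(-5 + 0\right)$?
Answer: $-9348$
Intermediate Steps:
$u{\left(N,H \right)} = - 5 H$ ($u{\left(N,H \right)} = H \left(-5\right) = - 5 H$)
$\left(u{\left(-2,-5 \right)} + 63\right)^{2} - 17092 = \left(\left(-5\right) \left(-5\right) + 63\right)^{2} - 17092 = \left(25 + 63\right)^{2} - 17092 = 88^{2} - 17092 = 7744 - 17092 = -9348$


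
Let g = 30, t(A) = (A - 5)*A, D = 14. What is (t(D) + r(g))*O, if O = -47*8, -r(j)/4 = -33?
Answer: -97008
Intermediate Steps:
t(A) = A*(-5 + A) (t(A) = (-5 + A)*A = A*(-5 + A))
r(j) = 132 (r(j) = -4*(-33) = 132)
O = -376
(t(D) + r(g))*O = (14*(-5 + 14) + 132)*(-376) = (14*9 + 132)*(-376) = (126 + 132)*(-376) = 258*(-376) = -97008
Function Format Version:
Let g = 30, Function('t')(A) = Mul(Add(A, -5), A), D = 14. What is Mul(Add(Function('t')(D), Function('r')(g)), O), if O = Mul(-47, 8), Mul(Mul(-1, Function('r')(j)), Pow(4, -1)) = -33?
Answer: -97008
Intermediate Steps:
Function('t')(A) = Mul(A, Add(-5, A)) (Function('t')(A) = Mul(Add(-5, A), A) = Mul(A, Add(-5, A)))
Function('r')(j) = 132 (Function('r')(j) = Mul(-4, -33) = 132)
O = -376
Mul(Add(Function('t')(D), Function('r')(g)), O) = Mul(Add(Mul(14, Add(-5, 14)), 132), -376) = Mul(Add(Mul(14, 9), 132), -376) = Mul(Add(126, 132), -376) = Mul(258, -376) = -97008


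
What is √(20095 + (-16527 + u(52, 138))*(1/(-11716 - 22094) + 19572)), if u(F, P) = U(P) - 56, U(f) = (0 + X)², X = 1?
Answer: I*√1892690036859630/2415 ≈ 18015.0*I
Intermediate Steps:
U(f) = 1 (U(f) = (0 + 1)² = 1² = 1)
u(F, P) = -55 (u(F, P) = 1 - 56 = -55)
√(20095 + (-16527 + u(52, 138))*(1/(-11716 - 22094) + 19572)) = √(20095 + (-16527 - 55)*(1/(-11716 - 22094) + 19572)) = √(20095 - 16582*(1/(-33810) + 19572)) = √(20095 - 16582*(-1/33810 + 19572)) = √(20095 - 16582*661729319/33810) = √(20095 - 5486397783829/16905) = √(-5486058077854/16905) = I*√1892690036859630/2415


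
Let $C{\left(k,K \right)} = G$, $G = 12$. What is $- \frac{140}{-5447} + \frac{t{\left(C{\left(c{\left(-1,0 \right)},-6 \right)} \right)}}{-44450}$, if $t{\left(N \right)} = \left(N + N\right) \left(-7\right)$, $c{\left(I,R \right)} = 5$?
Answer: $\frac{509864}{17294225} \approx 0.029482$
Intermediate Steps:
$C{\left(k,K \right)} = 12$
$t{\left(N \right)} = - 14 N$ ($t{\left(N \right)} = 2 N \left(-7\right) = - 14 N$)
$- \frac{140}{-5447} + \frac{t{\left(C{\left(c{\left(-1,0 \right)},-6 \right)} \right)}}{-44450} = - \frac{140}{-5447} + \frac{\left(-14\right) 12}{-44450} = \left(-140\right) \left(- \frac{1}{5447}\right) - - \frac{12}{3175} = \frac{140}{5447} + \frac{12}{3175} = \frac{509864}{17294225}$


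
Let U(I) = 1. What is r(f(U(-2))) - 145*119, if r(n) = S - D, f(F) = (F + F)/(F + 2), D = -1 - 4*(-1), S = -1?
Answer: -17259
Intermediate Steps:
D = 3 (D = -1 + 4 = 3)
f(F) = 2*F/(2 + F) (f(F) = (2*F)/(2 + F) = 2*F/(2 + F))
r(n) = -4 (r(n) = -1 - 1*3 = -1 - 3 = -4)
r(f(U(-2))) - 145*119 = -4 - 145*119 = -4 - 17255 = -17259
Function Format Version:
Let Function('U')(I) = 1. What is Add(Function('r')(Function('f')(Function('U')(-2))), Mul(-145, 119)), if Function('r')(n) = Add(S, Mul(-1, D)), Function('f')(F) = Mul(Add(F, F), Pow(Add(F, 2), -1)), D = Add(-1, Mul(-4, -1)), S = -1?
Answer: -17259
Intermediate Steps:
D = 3 (D = Add(-1, 4) = 3)
Function('f')(F) = Mul(2, F, Pow(Add(2, F), -1)) (Function('f')(F) = Mul(Mul(2, F), Pow(Add(2, F), -1)) = Mul(2, F, Pow(Add(2, F), -1)))
Function('r')(n) = -4 (Function('r')(n) = Add(-1, Mul(-1, 3)) = Add(-1, -3) = -4)
Add(Function('r')(Function('f')(Function('U')(-2))), Mul(-145, 119)) = Add(-4, Mul(-145, 119)) = Add(-4, -17255) = -17259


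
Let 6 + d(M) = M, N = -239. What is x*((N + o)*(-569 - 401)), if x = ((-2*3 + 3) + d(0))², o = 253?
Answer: -1099980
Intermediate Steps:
d(M) = -6 + M
x = 81 (x = ((-2*3 + 3) + (-6 + 0))² = ((-6 + 3) - 6)² = (-3 - 6)² = (-9)² = 81)
x*((N + o)*(-569 - 401)) = 81*((-239 + 253)*(-569 - 401)) = 81*(14*(-970)) = 81*(-13580) = -1099980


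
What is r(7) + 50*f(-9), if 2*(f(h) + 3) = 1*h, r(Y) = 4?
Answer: -371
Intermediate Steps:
f(h) = -3 + h/2 (f(h) = -3 + (1*h)/2 = -3 + h/2)
r(7) + 50*f(-9) = 4 + 50*(-3 + (½)*(-9)) = 4 + 50*(-3 - 9/2) = 4 + 50*(-15/2) = 4 - 375 = -371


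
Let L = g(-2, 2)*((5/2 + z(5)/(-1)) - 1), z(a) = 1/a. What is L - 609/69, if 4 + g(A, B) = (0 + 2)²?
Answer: -203/23 ≈ -8.8261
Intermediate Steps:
g(A, B) = 0 (g(A, B) = -4 + (0 + 2)² = -4 + 2² = -4 + 4 = 0)
L = 0 (L = 0*((5/2 + 1/(5*(-1))) - 1) = 0*((5*(½) + (⅕)*(-1)) - 1) = 0*((5/2 - ⅕) - 1) = 0*(23/10 - 1) = 0*(13/10) = 0)
L - 609/69 = 0 - 609/69 = 0 - 29*7/23 = 0 - 203/23 = -203/23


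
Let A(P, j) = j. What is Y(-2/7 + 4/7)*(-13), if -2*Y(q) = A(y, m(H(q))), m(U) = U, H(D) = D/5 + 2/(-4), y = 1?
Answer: -403/140 ≈ -2.8786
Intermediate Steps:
H(D) = -½ + D/5 (H(D) = D*(⅕) + 2*(-¼) = D/5 - ½ = -½ + D/5)
Y(q) = ¼ - q/10 (Y(q) = -(-½ + q/5)/2 = ¼ - q/10)
Y(-2/7 + 4/7)*(-13) = (¼ - (-2/7 + 4/7)/10)*(-13) = (¼ - ⅒*2/7)*(-13) = (¼ - 1/35)*(-13) = (31/140)*(-13) = -403/140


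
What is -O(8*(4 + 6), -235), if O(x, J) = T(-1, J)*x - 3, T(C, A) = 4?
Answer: -317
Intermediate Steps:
O(x, J) = -3 + 4*x (O(x, J) = 4*x - 3 = -3 + 4*x)
-O(8*(4 + 6), -235) = -(-3 + 4*(8*(4 + 6))) = -(-3 + 4*(8*10)) = -(-3 + 4*80) = -(-3 + 320) = -1*317 = -317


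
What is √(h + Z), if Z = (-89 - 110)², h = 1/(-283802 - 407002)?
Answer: √524944438876367/115134 ≈ 199.00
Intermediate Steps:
h = -1/690804 (h = 1/(-690804) = -1/690804 ≈ -1.4476e-6)
Z = 39601 (Z = (-199)² = 39601)
√(h + Z) = √(-1/690804 + 39601) = √(27356529203/690804) = √524944438876367/115134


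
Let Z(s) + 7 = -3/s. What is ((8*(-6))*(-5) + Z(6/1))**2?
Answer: 216225/4 ≈ 54056.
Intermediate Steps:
Z(s) = -7 - 3/s
((8*(-6))*(-5) + Z(6/1))**2 = ((8*(-6))*(-5) + (-7 - 3/(6/1)))**2 = (-48*(-5) + (-7 - 3/(6*1)))**2 = (240 + (-7 - 3/6))**2 = (240 + (-7 - 3*1/6))**2 = (240 + (-7 - 1/2))**2 = (240 - 15/2)**2 = (465/2)**2 = 216225/4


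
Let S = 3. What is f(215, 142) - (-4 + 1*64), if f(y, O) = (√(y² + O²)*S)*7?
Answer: -60 + 21*√66389 ≈ 5350.9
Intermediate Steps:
f(y, O) = 21*√(O² + y²) (f(y, O) = (√(y² + O²)*3)*7 = (√(O² + y²)*3)*7 = (3*√(O² + y²))*7 = 21*√(O² + y²))
f(215, 142) - (-4 + 1*64) = 21*√(142² + 215²) - (-4 + 1*64) = 21*√(20164 + 46225) - (-4 + 64) = 21*√66389 - 1*60 = 21*√66389 - 60 = -60 + 21*√66389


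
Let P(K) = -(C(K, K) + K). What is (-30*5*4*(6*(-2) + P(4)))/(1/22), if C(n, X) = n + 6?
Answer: 343200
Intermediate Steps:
C(n, X) = 6 + n
P(K) = -6 - 2*K (P(K) = -((6 + K) + K) = -(6 + 2*K) = -6 - 2*K)
(-30*5*4*(6*(-2) + P(4)))/(1/22) = (-30*5*4*(6*(-2) + (-6 - 2*4)))/(1/22) = (-600*(-12 + (-6 - 8)))/(1/22) = -600*(-12 - 14)*22 = -600*(-26)*22 = -30*(-520)*22 = 15600*22 = 343200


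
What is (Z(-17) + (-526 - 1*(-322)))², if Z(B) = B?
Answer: 48841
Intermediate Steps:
(Z(-17) + (-526 - 1*(-322)))² = (-17 + (-526 - 1*(-322)))² = (-17 + (-526 + 322))² = (-17 - 204)² = (-221)² = 48841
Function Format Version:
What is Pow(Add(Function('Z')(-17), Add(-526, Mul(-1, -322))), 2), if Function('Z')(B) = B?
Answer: 48841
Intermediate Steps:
Pow(Add(Function('Z')(-17), Add(-526, Mul(-1, -322))), 2) = Pow(Add(-17, Add(-526, Mul(-1, -322))), 2) = Pow(Add(-17, Add(-526, 322)), 2) = Pow(Add(-17, -204), 2) = Pow(-221, 2) = 48841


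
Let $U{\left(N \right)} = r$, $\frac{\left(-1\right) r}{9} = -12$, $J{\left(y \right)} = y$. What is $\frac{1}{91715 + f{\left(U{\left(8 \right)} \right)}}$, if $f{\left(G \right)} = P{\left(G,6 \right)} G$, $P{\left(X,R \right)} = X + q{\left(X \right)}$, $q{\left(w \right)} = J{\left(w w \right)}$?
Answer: $\frac{1}{1363091} \approx 7.3363 \cdot 10^{-7}$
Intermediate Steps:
$q{\left(w \right)} = w^{2}$ ($q{\left(w \right)} = w w = w^{2}$)
$r = 108$ ($r = \left(-9\right) \left(-12\right) = 108$)
$P{\left(X,R \right)} = X + X^{2}$
$U{\left(N \right)} = 108$
$f{\left(G \right)} = G^{2} \left(1 + G\right)$ ($f{\left(G \right)} = G \left(1 + G\right) G = G^{2} \left(1 + G\right)$)
$\frac{1}{91715 + f{\left(U{\left(8 \right)} \right)}} = \frac{1}{91715 + 108^{2} \left(1 + 108\right)} = \frac{1}{91715 + 11664 \cdot 109} = \frac{1}{91715 + 1271376} = \frac{1}{1363091}$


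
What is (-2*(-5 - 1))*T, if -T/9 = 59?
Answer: -6372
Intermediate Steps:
T = -531 (T = -9*59 = -531)
(-2*(-5 - 1))*T = -2*(-5 - 1)*(-531) = -2*(-6)*(-531) = 12*(-531) = -6372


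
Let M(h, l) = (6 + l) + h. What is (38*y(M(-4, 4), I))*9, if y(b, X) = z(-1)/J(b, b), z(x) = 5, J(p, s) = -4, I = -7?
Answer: -855/2 ≈ -427.50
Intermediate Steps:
M(h, l) = 6 + h + l
y(b, X) = -5/4 (y(b, X) = 5/(-4) = 5*(-¼) = -5/4)
(38*y(M(-4, 4), I))*9 = (38*(-5/4))*9 = -95/2*9 = -855/2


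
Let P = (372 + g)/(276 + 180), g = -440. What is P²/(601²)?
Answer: 289/4694168196 ≈ 6.1566e-8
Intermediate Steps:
P = -17/114 (P = (372 - 440)/(276 + 180) = -68/456 = -68*1/456 = -17/114 ≈ -0.14912)
P²/(601²) = (-17/114)²/(601²) = (289/12996)/361201 = (289/12996)*(1/361201) = 289/4694168196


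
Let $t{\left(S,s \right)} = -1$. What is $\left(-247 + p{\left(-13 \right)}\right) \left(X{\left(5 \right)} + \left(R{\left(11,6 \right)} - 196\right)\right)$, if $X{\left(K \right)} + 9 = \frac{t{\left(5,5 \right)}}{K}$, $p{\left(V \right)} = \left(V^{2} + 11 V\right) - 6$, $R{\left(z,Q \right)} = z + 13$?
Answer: $\frac{205662}{5} \approx 41132.0$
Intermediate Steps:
$R{\left(z,Q \right)} = 13 + z$
$p{\left(V \right)} = -6 + V^{2} + 11 V$
$X{\left(K \right)} = -9 - \frac{1}{K}$
$\left(-247 + p{\left(-13 \right)}\right) \left(X{\left(5 \right)} + \left(R{\left(11,6 \right)} - 196\right)\right) = \left(-247 + \left(-6 + \left(-13\right)^{2} + 11 \left(-13\right)\right)\right) \left(\left(-9 - \frac{1}{5}\right) + \left(\left(13 + 11\right) - 196\right)\right) = \left(-247 - -20\right) \left(\left(-9 - \frac{1}{5}\right) + \left(24 - 196\right)\right) = \left(-247 + 20\right) \left(\left(-9 - \frac{1}{5}\right) - 172\right) = - 227 \left(- \frac{46}{5} - 172\right) = \left(-227\right) \left(- \frac{906}{5}\right) = \frac{205662}{5}$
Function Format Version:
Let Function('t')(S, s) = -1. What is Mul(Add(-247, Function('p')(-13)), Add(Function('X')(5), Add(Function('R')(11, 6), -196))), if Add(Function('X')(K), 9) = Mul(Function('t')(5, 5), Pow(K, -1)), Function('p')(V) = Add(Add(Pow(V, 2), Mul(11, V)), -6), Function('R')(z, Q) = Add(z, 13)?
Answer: Rational(205662, 5) ≈ 41132.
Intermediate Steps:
Function('R')(z, Q) = Add(13, z)
Function('p')(V) = Add(-6, Pow(V, 2), Mul(11, V))
Function('X')(K) = Add(-9, Mul(-1, Pow(K, -1)))
Mul(Add(-247, Function('p')(-13)), Add(Function('X')(5), Add(Function('R')(11, 6), -196))) = Mul(Add(-247, Add(-6, Pow(-13, 2), Mul(11, -13))), Add(Add(-9, Mul(-1, Pow(5, -1))), Add(Add(13, 11), -196))) = Mul(Add(-247, Add(-6, 169, -143)), Add(Add(-9, Mul(-1, Rational(1, 5))), Add(24, -196))) = Mul(Add(-247, 20), Add(Add(-9, Rational(-1, 5)), -172)) = Mul(-227, Add(Rational(-46, 5), -172)) = Mul(-227, Rational(-906, 5)) = Rational(205662, 5)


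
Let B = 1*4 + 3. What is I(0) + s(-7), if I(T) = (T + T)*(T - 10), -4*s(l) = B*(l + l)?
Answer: 49/2 ≈ 24.500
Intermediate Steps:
B = 7 (B = 4 + 3 = 7)
s(l) = -7*l/2 (s(l) = -7*(l + l)/4 = -7*2*l/4 = -7*l/2)
I(T) = 2*T*(-10 + T) (I(T) = (2*T)*(-10 + T) = 2*T*(-10 + T))
I(0) + s(-7) = 2*0*(-10 + 0) - 7/2*(-7) = 2*0*(-10) + 49/2 = 0 + 49/2 = 49/2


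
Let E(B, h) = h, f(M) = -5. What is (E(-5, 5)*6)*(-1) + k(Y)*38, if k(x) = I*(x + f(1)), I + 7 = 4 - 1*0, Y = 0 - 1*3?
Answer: 882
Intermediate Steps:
Y = -3 (Y = 0 - 3 = -3)
I = -3 (I = -7 + (4 - 1*0) = -7 + (4 + 0) = -7 + 4 = -3)
k(x) = 15 - 3*x (k(x) = -3*(x - 5) = -3*(-5 + x) = 15 - 3*x)
(E(-5, 5)*6)*(-1) + k(Y)*38 = (5*6)*(-1) + (15 - 3*(-3))*38 = 30*(-1) + (15 + 9)*38 = -30 + 24*38 = -30 + 912 = 882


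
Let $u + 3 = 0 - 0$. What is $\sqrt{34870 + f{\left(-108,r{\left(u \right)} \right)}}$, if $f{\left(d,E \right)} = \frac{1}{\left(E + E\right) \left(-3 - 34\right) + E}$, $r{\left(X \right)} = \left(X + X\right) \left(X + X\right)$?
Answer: $\frac{\sqrt{6689600207}}{438} \approx 186.74$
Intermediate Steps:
$u = -3$ ($u = -3 + \left(0 - 0\right) = -3 + \left(0 + 0\right) = -3 + 0 = -3$)
$r{\left(X \right)} = 4 X^{2}$ ($r{\left(X \right)} = 2 X 2 X = 4 X^{2}$)
$f{\left(d,E \right)} = - \frac{1}{73 E}$ ($f{\left(d,E \right)} = \frac{1}{2 E \left(-37\right) + E} = \frac{1}{- 74 E + E} = \frac{1}{\left(-73\right) E} = - \frac{1}{73 E}$)
$\sqrt{34870 + f{\left(-108,r{\left(u \right)} \right)}} = \sqrt{34870 - \frac{1}{73 \cdot 4 \left(-3\right)^{2}}} = \sqrt{34870 - \frac{1}{73 \cdot 4 \cdot 9}} = \sqrt{34870 - \frac{1}{73 \cdot 36}} = \sqrt{34870 - \frac{1}{2628}} = \sqrt{\frac{91638359}{2628}} = \frac{\sqrt{6689600207}}{438}$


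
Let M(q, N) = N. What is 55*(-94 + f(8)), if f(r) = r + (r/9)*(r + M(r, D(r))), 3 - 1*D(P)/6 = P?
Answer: -52250/9 ≈ -5805.6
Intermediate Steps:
D(P) = 18 - 6*P
f(r) = r + r*(18 - 5*r)/9 (f(r) = r + (r/9)*(r + (18 - 6*r)) = r + (r*(1/9))*(18 - 5*r) = r + (r/9)*(18 - 5*r) = r + r*(18 - 5*r)/9)
55*(-94 + f(8)) = 55*(-94 + (1/9)*8*(27 - 5*8)) = 55*(-94 + (1/9)*8*(27 - 40)) = 55*(-94 + (1/9)*8*(-13)) = 55*(-94 - 104/9) = 55*(-950/9) = -52250/9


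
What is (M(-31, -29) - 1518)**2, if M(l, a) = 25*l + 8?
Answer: 5221225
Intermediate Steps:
M(l, a) = 8 + 25*l
(M(-31, -29) - 1518)**2 = ((8 + 25*(-31)) - 1518)**2 = ((8 - 775) - 1518)**2 = (-767 - 1518)**2 = (-2285)**2 = 5221225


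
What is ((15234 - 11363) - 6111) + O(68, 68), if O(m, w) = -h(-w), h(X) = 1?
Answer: -2241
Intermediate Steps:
O(m, w) = -1 (O(m, w) = -1*1 = -1)
((15234 - 11363) - 6111) + O(68, 68) = ((15234 - 11363) - 6111) - 1 = (3871 - 6111) - 1 = -2240 - 1 = -2241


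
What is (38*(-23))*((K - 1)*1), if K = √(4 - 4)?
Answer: 874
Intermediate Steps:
K = 0 (K = √0 = 0)
(38*(-23))*((K - 1)*1) = (38*(-23))*((0 - 1)*1) = -(-874) = -874*(-1) = 874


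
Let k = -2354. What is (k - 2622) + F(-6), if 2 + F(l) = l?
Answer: -4984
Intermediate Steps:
F(l) = -2 + l
(k - 2622) + F(-6) = (-2354 - 2622) + (-2 - 6) = -4976 - 8 = -4984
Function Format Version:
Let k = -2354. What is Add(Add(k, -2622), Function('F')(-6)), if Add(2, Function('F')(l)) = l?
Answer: -4984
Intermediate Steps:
Function('F')(l) = Add(-2, l)
Add(Add(k, -2622), Function('F')(-6)) = Add(Add(-2354, -2622), Add(-2, -6)) = Add(-4976, -8) = -4984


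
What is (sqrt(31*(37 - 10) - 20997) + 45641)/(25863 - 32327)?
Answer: -45641/6464 - 3*I*sqrt(35)/808 ≈ -7.0608 - 0.021966*I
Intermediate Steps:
(sqrt(31*(37 - 10) - 20997) + 45641)/(25863 - 32327) = (sqrt(31*27 - 20997) + 45641)/(-6464) = (sqrt(837 - 20997) + 45641)*(-1/6464) = (sqrt(-20160) + 45641)*(-1/6464) = (24*I*sqrt(35) + 45641)*(-1/6464) = (45641 + 24*I*sqrt(35))*(-1/6464) = -45641/6464 - 3*I*sqrt(35)/808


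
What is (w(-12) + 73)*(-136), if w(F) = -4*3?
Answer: -8296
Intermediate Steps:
w(F) = -12
(w(-12) + 73)*(-136) = (-12 + 73)*(-136) = 61*(-136) = -8296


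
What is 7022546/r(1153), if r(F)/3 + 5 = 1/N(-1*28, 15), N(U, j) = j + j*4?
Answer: -87781825/187 ≈ -4.6942e+5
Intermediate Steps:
N(U, j) = 5*j (N(U, j) = j + 4*j = 5*j)
r(F) = -374/25 (r(F) = -15 + 3/((5*15)) = -15 + 3/75 = -15 + 3*(1/75) = -15 + 1/25 = -374/25)
7022546/r(1153) = 7022546/(-374/25) = 7022546*(-25/374) = -87781825/187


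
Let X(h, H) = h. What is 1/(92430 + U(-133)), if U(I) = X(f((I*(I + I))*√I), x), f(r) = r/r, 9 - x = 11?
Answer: 1/92431 ≈ 1.0819e-5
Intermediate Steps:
x = -2 (x = 9 - 1*11 = 9 - 11 = -2)
f(r) = 1
U(I) = 1
1/(92430 + U(-133)) = 1/(92430 + 1) = 1/92431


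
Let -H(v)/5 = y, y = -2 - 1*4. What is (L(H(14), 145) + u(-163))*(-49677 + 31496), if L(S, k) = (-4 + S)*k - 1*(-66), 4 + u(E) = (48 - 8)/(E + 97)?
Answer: -2298732916/33 ≈ -6.9659e+7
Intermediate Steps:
u(E) = -4 + 40/(97 + E) (u(E) = -4 + (48 - 8)/(E + 97) = -4 + 40/(97 + E))
y = -6 (y = -2 - 4 = -6)
H(v) = 30 (H(v) = -5*(-6) = 30)
L(S, k) = 66 + k*(-4 + S) (L(S, k) = k*(-4 + S) + 66 = 66 + k*(-4 + S))
(L(H(14), 145) + u(-163))*(-49677 + 31496) = ((66 - 4*145 + 30*145) + 4*(-87 - 1*(-163))/(97 - 163))*(-49677 + 31496) = ((66 - 580 + 4350) + 4*(-87 + 163)/(-66))*(-18181) = (3836 + 4*(-1/66)*76)*(-18181) = (3836 - 152/33)*(-18181) = (126436/33)*(-18181) = -2298732916/33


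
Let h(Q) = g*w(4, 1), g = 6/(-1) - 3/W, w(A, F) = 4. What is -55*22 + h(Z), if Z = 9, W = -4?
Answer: -1231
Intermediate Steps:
g = -21/4 (g = 6/(-1) - 3/(-4) = 6*(-1) - 3*(-¼) = -6 + ¾ = -21/4 ≈ -5.2500)
h(Q) = -21 (h(Q) = -21/4*4 = -21)
-55*22 + h(Z) = -55*22 - 21 = -1210 - 21 = -1231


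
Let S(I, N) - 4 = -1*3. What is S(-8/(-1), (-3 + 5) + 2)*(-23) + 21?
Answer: -2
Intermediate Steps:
S(I, N) = 1 (S(I, N) = 4 - 1*3 = 4 - 3 = 1)
S(-8/(-1), (-3 + 5) + 2)*(-23) + 21 = 1*(-23) + 21 = -23 + 21 = -2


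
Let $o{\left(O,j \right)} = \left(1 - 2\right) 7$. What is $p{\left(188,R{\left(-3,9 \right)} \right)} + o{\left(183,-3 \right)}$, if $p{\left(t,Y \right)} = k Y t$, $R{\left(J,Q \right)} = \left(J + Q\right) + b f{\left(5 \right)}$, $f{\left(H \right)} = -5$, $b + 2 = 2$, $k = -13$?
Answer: $-14671$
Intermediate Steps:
$b = 0$ ($b = -2 + 2 = 0$)
$o{\left(O,j \right)} = -7$ ($o{\left(O,j \right)} = \left(-1\right) 7 = -7$)
$R{\left(J,Q \right)} = J + Q$ ($R{\left(J,Q \right)} = \left(J + Q\right) + 0 \left(-5\right) = \left(J + Q\right) + 0 = J + Q$)
$p{\left(t,Y \right)} = - 13 Y t$
$p{\left(188,R{\left(-3,9 \right)} \right)} + o{\left(183,-3 \right)} = \left(-13\right) \left(-3 + 9\right) 188 - 7 = \left(-13\right) 6 \cdot 188 - 7 = -14664 - 7 = -14671$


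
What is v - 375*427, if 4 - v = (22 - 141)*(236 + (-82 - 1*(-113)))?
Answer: -128348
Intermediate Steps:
v = 31777 (v = 4 - (22 - 141)*(236 + (-82 - 1*(-113))) = 4 - (-119)*(236 + (-82 + 113)) = 4 - (-119)*(236 + 31) = 4 - (-119)*267 = 4 - 1*(-31773) = 4 + 31773 = 31777)
v - 375*427 = 31777 - 375*427 = 31777 - 160125 = -128348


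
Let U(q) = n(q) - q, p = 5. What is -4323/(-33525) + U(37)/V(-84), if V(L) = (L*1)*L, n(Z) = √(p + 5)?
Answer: 3251407/26283600 + √10/7056 ≈ 0.12415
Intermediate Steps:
n(Z) = √10 (n(Z) = √(5 + 5) = √10)
V(L) = L² (V(L) = L*L = L²)
U(q) = √10 - q
-4323/(-33525) + U(37)/V(-84) = -4323/(-33525) + (√10 - 1*37)/((-84)²) = -4323*(-1/33525) + (√10 - 37)/7056 = 1441/11175 + (-37 + √10)*(1/7056) = 1441/11175 + (-37/7056 + √10/7056) = 3251407/26283600 + √10/7056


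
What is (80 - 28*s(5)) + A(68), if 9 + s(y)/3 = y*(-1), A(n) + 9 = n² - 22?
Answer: 5849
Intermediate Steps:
A(n) = -31 + n² (A(n) = -9 + (n² - 22) = -9 + (-22 + n²) = -31 + n²)
s(y) = -27 - 3*y (s(y) = -27 + 3*(y*(-1)) = -27 + 3*(-y) = -27 - 3*y)
(80 - 28*s(5)) + A(68) = (80 - 28*(-27 - 3*5)) + (-31 + 68²) = (80 - 28*(-27 - 15)) + (-31 + 4624) = (80 - 28*(-42)) + 4593 = (80 + 1176) + 4593 = 1256 + 4593 = 5849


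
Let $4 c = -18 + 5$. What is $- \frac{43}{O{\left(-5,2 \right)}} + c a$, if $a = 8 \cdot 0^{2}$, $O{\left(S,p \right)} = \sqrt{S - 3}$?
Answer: $\frac{43 i \sqrt{2}}{4} \approx 15.203 i$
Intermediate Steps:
$O{\left(S,p \right)} = \sqrt{-3 + S}$
$a = 0$ ($a = 8 \cdot 0 = 0$)
$c = - \frac{13}{4}$ ($c = \frac{-18 + 5}{4} = \frac{1}{4} \left(-13\right) = - \frac{13}{4} \approx -3.25$)
$- \frac{43}{O{\left(-5,2 \right)}} + c a = - \frac{43}{\sqrt{-3 - 5}} - 0 = - \frac{43}{\sqrt{-8}} + 0 = - \frac{43}{2 i \sqrt{2}} + 0 = - 43 \left(- \frac{i \sqrt{2}}{4}\right) + 0 = \frac{43 i \sqrt{2}}{4} + 0 = \frac{43 i \sqrt{2}}{4}$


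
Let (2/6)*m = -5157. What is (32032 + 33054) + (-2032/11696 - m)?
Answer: 58887040/731 ≈ 80557.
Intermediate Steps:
m = -15471 (m = 3*(-5157) = -15471)
(32032 + 33054) + (-2032/11696 - m) = (32032 + 33054) + (-2032/11696 - 1*(-15471)) = 65086 + (-2032*1/11696 + 15471) = 65086 + (-127/731 + 15471) = 65086 + 11309174/731 = 58887040/731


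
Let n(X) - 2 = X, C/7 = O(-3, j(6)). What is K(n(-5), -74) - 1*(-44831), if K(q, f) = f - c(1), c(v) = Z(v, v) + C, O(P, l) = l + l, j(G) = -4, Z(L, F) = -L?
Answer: 44814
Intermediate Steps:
O(P, l) = 2*l
C = -56 (C = 7*(2*(-4)) = 7*(-8) = -56)
c(v) = -56 - v (c(v) = -v - 56 = -56 - v)
n(X) = 2 + X
K(q, f) = 57 + f (K(q, f) = f - (-56 - 1*1) = f - (-56 - 1) = f - 1*(-57) = f + 57 = 57 + f)
K(n(-5), -74) - 1*(-44831) = (57 - 74) - 1*(-44831) = -17 + 44831 = 44814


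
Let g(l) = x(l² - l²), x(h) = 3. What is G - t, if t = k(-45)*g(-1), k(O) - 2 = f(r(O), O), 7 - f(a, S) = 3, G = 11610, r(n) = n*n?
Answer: 11592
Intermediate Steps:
r(n) = n²
f(a, S) = 4 (f(a, S) = 7 - 1*3 = 7 - 3 = 4)
g(l) = 3
k(O) = 6 (k(O) = 2 + 4 = 6)
t = 18 (t = 6*3 = 18)
G - t = 11610 - 1*18 = 11610 - 18 = 11592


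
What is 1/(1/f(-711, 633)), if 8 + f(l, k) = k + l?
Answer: -86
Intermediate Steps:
f(l, k) = -8 + k + l (f(l, k) = -8 + (k + l) = -8 + k + l)
1/(1/f(-711, 633)) = 1/(1/(-8 + 633 - 711)) = 1/(1/(-86)) = 1/(-1/86) = -86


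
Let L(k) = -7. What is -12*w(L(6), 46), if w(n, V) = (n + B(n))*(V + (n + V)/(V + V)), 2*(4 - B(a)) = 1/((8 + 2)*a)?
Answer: 5368647/3220 ≈ 1667.3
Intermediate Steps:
B(a) = 4 - 1/(20*a) (B(a) = 4 - 1/(2*(8 + 2)*a) = 4 - 1/(2*10*a) = 4 - 1/(20*a))
w(n, V) = (V + (V + n)/(2*V))*(4 + n - 1/(20*n)) (w(n, V) = (n + (4 - 1/(20*n)))*(V + (n + V)/(V + V)) = (4 + n - 1/(20*n))*(V + (V + n)/((2*V))) = (4 + n - 1/(20*n))*(V + (V + n)*(1/(2*V))) = (4 + n - 1/(20*n))*(V + (V + n)/(2*V)) = (V + (V + n)/(2*V))*(4 + n - 1/(20*n)))
-12*w(L(6), 46) = -12*(2 + (½)*(-7) + 4*46 - 1/40/46 - 1/40/(-7) + 46*(-7) + (½)*(-7)²/46 + 2*(-7)/46 - 1/20*46/(-7)) = -12*(2 - 7/2 + 184 - 1/40*1/46 - 1/40*(-⅐) - 322 + (½)*(1/46)*49 + 2*(-7)*(1/46) - 1/20*46*(-⅐)) = -12*(2 - 7/2 + 184 - 1/1840 + 1/280 - 322 + 49/92 - 7/23 + 23/70) = -12*(-1789549/12880) = 5368647/3220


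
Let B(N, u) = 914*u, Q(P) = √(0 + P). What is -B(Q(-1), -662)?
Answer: 605068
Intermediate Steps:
Q(P) = √P
-B(Q(-1), -662) = -914*(-662) = -1*(-605068) = 605068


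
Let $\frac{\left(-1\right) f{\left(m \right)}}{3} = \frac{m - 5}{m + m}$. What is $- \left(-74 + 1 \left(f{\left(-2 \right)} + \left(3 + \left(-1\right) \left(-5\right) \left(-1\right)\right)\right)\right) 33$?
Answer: $\frac{10725}{4} \approx 2681.3$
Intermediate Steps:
$f{\left(m \right)} = - \frac{3 \left(-5 + m\right)}{2 m}$ ($f{\left(m \right)} = - 3 \frac{m - 5}{m + m} = - 3 \frac{-5 + m}{2 m} = - \frac{3 \left(-5 + m\right)}{2 m}$)
$- \left(-74 + 1 \left(f{\left(-2 \right)} + \left(3 + \left(-1\right) \left(-5\right) \left(-1\right)\right)\right)\right) 33 = - \left(-74 + 1 \left(\frac{3 \left(5 - -2\right)}{2 \left(-2\right)} + \left(3 + \left(-1\right) \left(-5\right) \left(-1\right)\right)\right)\right) 33 = - \left(-74 + 1 \left(\frac{3}{2} \left(- \frac{1}{2}\right) \left(5 + 2\right) + \left(3 + 5 \left(-1\right)\right)\right)\right) 33 = - \left(-74 + 1 \left(\frac{3}{2} \left(- \frac{1}{2}\right) 7 + \left(3 - 5\right)\right)\right) 33 = - \left(-74 + 1 \left(- \frac{21}{4} - 2\right)\right) 33 = - \left(-74 + 1 \left(- \frac{29}{4}\right)\right) 33 = - \left(-74 - \frac{29}{4}\right) 33 = - \frac{\left(-325\right) 33}{4} = \left(-1\right) \left(- \frac{10725}{4}\right) = \frac{10725}{4}$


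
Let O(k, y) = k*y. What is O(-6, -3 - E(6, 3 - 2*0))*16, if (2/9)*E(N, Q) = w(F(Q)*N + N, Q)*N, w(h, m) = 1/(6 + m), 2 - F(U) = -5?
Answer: 576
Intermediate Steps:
F(U) = 7 (F(U) = 2 - 1*(-5) = 2 + 5 = 7)
E(N, Q) = 9*N/(2*(6 + Q)) (E(N, Q) = 9*(N/(6 + Q))/2 = 9*N/(2*(6 + Q)))
O(-6, -3 - E(6, 3 - 2*0))*16 = -6*(-3 - 9*6/(2*(6 + (3 - 2*0))))*16 = -6*(-3 - 9*6/(2*(6 + (3 + 0))))*16 = -6*(-3 - 9*6/(2*(6 + 3)))*16 = -6*(-3 - 9*6/(2*9))*16 = -6*(-3 - 1*3)*16 = -6*(-3 - 3)*16 = -6*(-6)*16 = 36*16 = 576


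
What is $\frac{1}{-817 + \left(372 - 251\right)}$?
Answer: $- \frac{1}{696} \approx -0.0014368$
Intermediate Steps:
$\frac{1}{-817 + \left(372 - 251\right)} = \frac{1}{-817 + 121} = \frac{1}{-696} = - \frac{1}{696}$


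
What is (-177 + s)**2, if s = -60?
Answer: 56169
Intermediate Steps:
(-177 + s)**2 = (-177 - 60)**2 = (-237)**2 = 56169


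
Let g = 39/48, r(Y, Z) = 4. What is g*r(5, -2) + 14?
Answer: 69/4 ≈ 17.250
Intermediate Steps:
g = 13/16 (g = 39*(1/48) = 13/16 ≈ 0.81250)
g*r(5, -2) + 14 = (13/16)*4 + 14 = 13/4 + 14 = 69/4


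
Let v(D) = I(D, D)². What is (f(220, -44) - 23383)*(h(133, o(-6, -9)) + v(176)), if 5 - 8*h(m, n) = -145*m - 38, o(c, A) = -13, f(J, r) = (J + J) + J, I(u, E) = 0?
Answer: -54898768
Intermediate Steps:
f(J, r) = 3*J (f(J, r) = 2*J + J = 3*J)
h(m, n) = 43/8 + 145*m/8 (h(m, n) = 5/8 - (-145*m - 38)/8 = 5/8 - (-38 - 145*m)/8 = 5/8 + (19/4 + 145*m/8) = 43/8 + 145*m/8)
v(D) = 0 (v(D) = 0² = 0)
(f(220, -44) - 23383)*(h(133, o(-6, -9)) + v(176)) = (3*220 - 23383)*((43/8 + (145/8)*133) + 0) = (660 - 23383)*((43/8 + 19285/8) + 0) = -22723*(2416 + 0) = -22723*2416 = -54898768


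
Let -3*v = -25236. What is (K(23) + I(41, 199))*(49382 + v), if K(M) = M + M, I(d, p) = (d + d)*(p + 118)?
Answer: 1504955760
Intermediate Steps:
v = 8412 (v = -1/3*(-25236) = 8412)
I(d, p) = 2*d*(118 + p) (I(d, p) = (2*d)*(118 + p) = 2*d*(118 + p))
K(M) = 2*M
(K(23) + I(41, 199))*(49382 + v) = (2*23 + 2*41*(118 + 199))*(49382 + 8412) = (46 + 2*41*317)*57794 = (46 + 25994)*57794 = 26040*57794 = 1504955760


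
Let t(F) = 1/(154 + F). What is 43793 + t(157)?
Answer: 13619624/311 ≈ 43793.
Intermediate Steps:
43793 + t(157) = 43793 + 1/(154 + 157) = 43793 + 1/311 = 13619624/311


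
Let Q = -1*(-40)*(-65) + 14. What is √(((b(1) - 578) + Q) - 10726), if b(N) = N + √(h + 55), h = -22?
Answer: √(-13889 + √33) ≈ 117.83*I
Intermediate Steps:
b(N) = N + √33 (b(N) = N + √(-22 + 55) = N + √33)
Q = -2586 (Q = 40*(-65) + 14 = -2600 + 14 = -2586)
√(((b(1) - 578) + Q) - 10726) = √((((1 + √33) - 578) - 2586) - 10726) = √(((-577 + √33) - 2586) - 10726) = √((-3163 + √33) - 10726) = √(-13889 + √33)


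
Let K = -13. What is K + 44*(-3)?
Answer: -145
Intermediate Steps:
K + 44*(-3) = -13 + 44*(-3) = -13 - 132 = -145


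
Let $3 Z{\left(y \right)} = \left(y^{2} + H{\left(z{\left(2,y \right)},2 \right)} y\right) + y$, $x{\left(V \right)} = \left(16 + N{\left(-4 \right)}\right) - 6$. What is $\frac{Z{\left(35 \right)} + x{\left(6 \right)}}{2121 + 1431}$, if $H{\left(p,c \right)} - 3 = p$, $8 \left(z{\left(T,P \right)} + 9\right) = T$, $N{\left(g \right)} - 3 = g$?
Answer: $\frac{4343}{42624} \approx 0.10189$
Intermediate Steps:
$N{\left(g \right)} = 3 + g$
$z{\left(T,P \right)} = -9 + \frac{T}{8}$
$H{\left(p,c \right)} = 3 + p$
$x{\left(V \right)} = 9$ ($x{\left(V \right)} = \left(16 + \left(3 - 4\right)\right) - 6 = \left(16 - 1\right) - 6 = 15 - 6 = 9$)
$Z{\left(y \right)} = - \frac{19 y}{12} + \frac{y^{2}}{3}$ ($Z{\left(y \right)} = \frac{\left(y^{2} + \left(3 + \left(-9 + \frac{1}{8} \cdot 2\right)\right) y\right) + y}{3} = \frac{\left(y^{2} + \left(3 + \left(-9 + \frac{1}{4}\right)\right) y\right) + y}{3} = \frac{\left(y^{2} + \left(3 - \frac{35}{4}\right) y\right) + y}{3} = \frac{\left(y^{2} - \frac{23 y}{4}\right) + y}{3} = \frac{y^{2} - \frac{19 y}{4}}{3} = - \frac{19 y}{12} + \frac{y^{2}}{3}$)
$\frac{Z{\left(35 \right)} + x{\left(6 \right)}}{2121 + 1431} = \frac{\frac{1}{12} \cdot 35 \left(-19 + 4 \cdot 35\right) + 9}{2121 + 1431} = \frac{\frac{1}{12} \cdot 35 \left(-19 + 140\right) + 9}{3552} = \left(\frac{1}{12} \cdot 35 \cdot 121 + 9\right) \frac{1}{3552} = \left(\frac{4235}{12} + 9\right) \frac{1}{3552} = \frac{4343}{12} \cdot \frac{1}{3552} = \frac{4343}{42624}$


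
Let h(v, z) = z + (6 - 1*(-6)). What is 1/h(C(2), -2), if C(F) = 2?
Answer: ⅒ ≈ 0.10000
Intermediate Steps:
h(v, z) = 12 + z (h(v, z) = z + (6 + 6) = z + 12 = 12 + z)
1/h(C(2), -2) = 1/(12 - 2) = 1/10 = ⅒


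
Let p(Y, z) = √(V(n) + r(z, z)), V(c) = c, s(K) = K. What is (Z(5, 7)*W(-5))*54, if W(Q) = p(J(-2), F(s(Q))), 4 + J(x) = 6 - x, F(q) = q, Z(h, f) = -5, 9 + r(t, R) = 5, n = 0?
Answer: -540*I ≈ -540.0*I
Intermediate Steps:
r(t, R) = -4 (r(t, R) = -9 + 5 = -4)
J(x) = 2 - x (J(x) = -4 + (6 - x) = 2 - x)
p(Y, z) = 2*I (p(Y, z) = √(0 - 4) = √(-4) = 2*I)
W(Q) = 2*I
(Z(5, 7)*W(-5))*54 = -10*I*54 = -540*I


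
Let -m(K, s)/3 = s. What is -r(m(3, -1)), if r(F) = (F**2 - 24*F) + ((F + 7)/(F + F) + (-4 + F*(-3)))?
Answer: 223/3 ≈ 74.333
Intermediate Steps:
m(K, s) = -3*s
r(F) = -4 + F**2 - 27*F + (7 + F)/(2*F) (r(F) = (F**2 - 24*F) + ((7 + F)/((2*F)) + (-4 - 3*F)) = (F**2 - 24*F) + ((7 + F)*(1/(2*F)) + (-4 - 3*F)) = (F**2 - 24*F) + ((7 + F)/(2*F) + (-4 - 3*F)) = (F**2 - 24*F) + (-4 - 3*F + (7 + F)/(2*F)) = -4 + F**2 - 27*F + (7 + F)/(2*F))
-r(m(3, -1)) = -(-7/2 + (-3*(-1))**2 - (-81)*(-1) + 7/(2*((-3*(-1))))) = -(-7/2 + 3**2 - 27*3 + (7/2)/3) = -(-7/2 + 9 - 81 + (7/2)*(1/3)) = -(-7/2 + 9 - 81 + 7/6) = -1*(-223/3) = 223/3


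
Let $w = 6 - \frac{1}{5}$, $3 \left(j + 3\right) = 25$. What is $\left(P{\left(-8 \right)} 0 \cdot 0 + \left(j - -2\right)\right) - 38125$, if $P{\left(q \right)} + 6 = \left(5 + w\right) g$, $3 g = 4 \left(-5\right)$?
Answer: $- \frac{114353}{3} \approx -38118.0$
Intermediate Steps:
$j = \frac{16}{3}$ ($j = -3 + \frac{1}{3} \cdot 25 = -3 + \frac{25}{3} = \frac{16}{3} \approx 5.3333$)
$g = - \frac{20}{3}$ ($g = \frac{4 \left(-5\right)}{3} = \frac{1}{3} \left(-20\right) = - \frac{20}{3} \approx -6.6667$)
$w = \frac{29}{5}$ ($w = 6 - \frac{1}{5} = \frac{29}{5} \approx 5.8$)
$P{\left(q \right)} = -78$ ($P{\left(q \right)} = -6 + \left(5 + \frac{29}{5}\right) \left(- \frac{20}{3}\right) = -6 + \frac{54}{5} \left(- \frac{20}{3}\right) = -6 - 72 = -78$)
$\left(P{\left(-8 \right)} 0 \cdot 0 + \left(j - -2\right)\right) - 38125 = \left(- 78 \cdot 0 \cdot 0 + \left(\frac{16}{3} - -2\right)\right) - 38125 = \left(\left(-78\right) 0 + \left(\frac{16}{3} + 2\right)\right) - 38125 = \left(0 + \frac{22}{3}\right) - 38125 = \frac{22}{3} - 38125 = - \frac{114353}{3}$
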